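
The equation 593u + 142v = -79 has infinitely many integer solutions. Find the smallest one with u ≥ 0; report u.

gcd(593, 142) = 1  (593 = 4×142 + 25, 142 = 5×25 + 17, 25 = 1×17 + 8, 17 = 2×8 + 1, 8 = 8×1).
1 divides -79, so solutions exist.
Back-substituting, 593×(-17) + 142×(71) = 1.
Scale by -79/1 = -79: (u₀, v₀) = (1343, -5609).
General solution: u = 1343 + 142t, v = -5609 - 593t for integer t.
u ≥ 0: smallest is 1343 mod 142 = 65 (at t = -9), with v = -272.

65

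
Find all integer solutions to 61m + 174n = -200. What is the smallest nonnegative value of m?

88

gcd(174, 61) = 1  (174 = 2*61 + 52, 61 = 1*52 + 9, 52 = 5*9 + 7, 9 = 1*7 + 2, 7 = 3*2 + 1, 2 = 2*1).
1 divides -200, so solutions exist.
Back-substituting, 61*(-77) + 174*(27) = 1.
Scale by -200/1 = -200: (m₀, n₀) = (15400, -5400).
General solution: m = 15400 + 174t, n = -5400 - 61t for integer t.
m ≥ 0: smallest is 15400 mod 174 = 88 (at t = -88), with n = -32.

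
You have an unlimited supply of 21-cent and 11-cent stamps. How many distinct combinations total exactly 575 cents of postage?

Need nonnegative integers with 21j + 11k = 575.
gcd(21, 11) = 1, and 21·(-1) + 11·(2) = 1.
So (j₀, k₀) = (-575, 1150); general j = -575 + 11t, k = 1150 - 21t.
j ≥ 0 ⇒ t ≥ 53; k ≥ 0 ⇒ t ≤ 54. That's 2 values of t.

2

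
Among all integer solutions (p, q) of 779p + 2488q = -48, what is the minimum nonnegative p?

2456

gcd(2488, 779) = 1.
1 divides -48, so solutions exist.
By Bézout, 779×(-725) + 2488×(227) = 1.
Scale by -48/1 = -48: (p₀, q₀) = (34800, -10896).
General solution: p = 34800 + 2488t, q = -10896 - 779t for integer t.
p ≥ 0: smallest is 34800 mod 2488 = 2456 (at t = -13), with q = -769.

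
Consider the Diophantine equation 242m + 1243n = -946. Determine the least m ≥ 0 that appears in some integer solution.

68

gcd(1243, 242):
  1243 = 5*242 + 33
  242 = 7*33 + 11
  33 = 3*11
so gcd(1243, 242) = 11.
11 divides -946, so solutions exist.
Back-substitute for Bézout coefficients:
  11 = 242 - 7*33
  ... = 242*(36) + 1243*(-7)
Scale by -946/11 = -86: (m₀, n₀) = (-3096, 602).
General solution: m = -3096 + 113t, n = 602 - 22t for integer t.
m ≥ 0: smallest is -3096 mod 113 = 68 (at t = 28), with n = -14.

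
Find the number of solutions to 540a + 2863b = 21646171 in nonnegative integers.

14

gcd(2863, 540):
  2863 = 5×540 + 163
  540 = 3×163 + 51
  163 = 3×51 + 10
  51 = 5×10 + 1
  10 = 10×1
so gcd(2863, 540) = 1.
Back-substitute for Bézout coefficients:
  1 = 51 - 5×10
  ... = 540×(281) + 2863×(-53)
Scale by 21646171: one solution is (6082574051, -1147247063). Reduce a mod 2863: (1716, 7237).
General: a = 1716 + 2863t, b = 7237 - 540t.
a ≥ 0 ⇒ t ≥ 0; b ≥ 0 ⇒ t ≤ 13. So t ∈ [0, 13]: 14 solutions.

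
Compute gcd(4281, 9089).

gcd(9089, 4281):
  9089 = 2×4281 + 527
  4281 = 8×527 + 65
  527 = 8×65 + 7
  65 = 9×7 + 2
  7 = 3×2 + 1
  2 = 2×1
so gcd(9089, 4281) = 1.

1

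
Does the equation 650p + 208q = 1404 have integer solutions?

gcd(650, 208) = 26  (650 = 3·208 + 26, 208 = 8·26).
26 divides 1404, so integer solutions exist.

yes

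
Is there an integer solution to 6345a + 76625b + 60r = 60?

yes

gcd(76625, 6345):
  76625 = 12×6345 + 485
  6345 = 13×485 + 40
  485 = 12×40 + 5
  40 = 8×5
so gcd(76625, 6345) = 5.
gcd(5, 60) = 5.
5 divides 60, so integer solutions exist.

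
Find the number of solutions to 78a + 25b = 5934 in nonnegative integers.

3

gcd(78, 25):
  78 = 3·25 + 3
  25 = 8·3 + 1
  3 = 3·1
so gcd(78, 25) = 1.
Back-substitute for Bézout coefficients:
  1 = 25 - 8·3
  ... = 78·(-8) + 25·(25)
Scale by 5934: one solution is (-47472, 148350). Reduce a mod 25: (3, 228).
General: a = 3 + 25t, b = 228 - 78t.
a ≥ 0 ⇒ t ≥ 0; b ≥ 0 ⇒ t ≤ 2. So t ∈ [0, 2]: 3 solutions.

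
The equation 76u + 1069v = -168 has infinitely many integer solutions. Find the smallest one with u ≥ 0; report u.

898

gcd(1069, 76) = 1  (1069 = 14*76 + 5, 76 = 15*5 + 1, 5 = 5*1).
1 divides -168, so solutions exist.
Back-substituting, 76*(211) + 1069*(-15) = 1.
Scale by -168/1 = -168: (u₀, v₀) = (-35448, 2520).
General solution: u = -35448 + 1069t, v = 2520 - 76t for integer t.
u ≥ 0: smallest is -35448 mod 1069 = 898 (at t = 34), with v = -64.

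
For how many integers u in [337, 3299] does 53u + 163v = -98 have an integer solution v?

gcd(163, 53):
  163 = 3×53 + 4
  53 = 13×4 + 1
  4 = 4×1
so gcd(163, 53) = 1.
Back-substitute for Bézout coefficients:
  1 = 53 - 13×4
  ... = 53×(40) + 163×(-13)
Scale by -98: particular solution (-3920, 1274); reduce u mod 163: (155, -51).
General solution: u = 155 + 163t, v = -51 - 53t for integer t.
337 ≤ 155 + 163t ≤ 3299 gives t ∈ [2, 19], which is 18 values.

18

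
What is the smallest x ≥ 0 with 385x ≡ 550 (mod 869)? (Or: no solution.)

gcd(869, 385):
  869 = 2·385 + 99
  385 = 3·99 + 88
  99 = 1·88 + 11
  88 = 8·11
so gcd(869, 385) = 11.
11 divides 550, so solutions exist.
Back-substitute for Bézout coefficients:
  11 = 99 - 1·88
  ... = 385·(-9) + 869·(4)
So 385·(-9) ≡ 11 (mod 869); multiply by 50: x ≡ -450 (mod 79).
Smallest nonnegative: x = -450 mod 79 = 24.

24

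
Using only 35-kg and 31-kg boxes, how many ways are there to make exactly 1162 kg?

Need nonnegative integers with 35j + 31k = 1162.
gcd(35, 31) = 1, and 35·(8) + 31·(-9) = 1.
So (j₀, k₀) = (9296, -10458); general j = 9296 + 31t, k = -10458 - 35t.
j ≥ 0 ⇒ t ≥ -299; k ≥ 0 ⇒ t ≤ -299. That's 1 value of t.

1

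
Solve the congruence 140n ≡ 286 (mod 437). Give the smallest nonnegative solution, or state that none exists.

gcd(437, 140) = 1.
1 divides 286, so solutions exist.
By Bézout, 140*(-103) + 437*(33) = 1.
So 140*(-103) ≡ 1 (mod 437); multiply by 286: n ≡ -29458 (mod 437).
Smallest nonnegative: n = -29458 mod 437 = 258.

258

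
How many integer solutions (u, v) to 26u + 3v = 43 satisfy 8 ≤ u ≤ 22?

5

gcd(26, 3) = 1  (26 = 8·3 + 2, 3 = 1·2 + 1, 2 = 2·1).
Back-substituting, 26·(-1) + 3·(9) = 1.
Scale by 43: particular solution (-43, 387); reduce u mod 3: (2, -3).
General solution: u = 2 + 3t, v = -3 - 26t for integer t.
8 ≤ 2 + 3t ≤ 22 gives t ∈ [2, 6], which is 5 values.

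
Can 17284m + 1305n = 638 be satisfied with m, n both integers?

yes

gcd(17284, 1305) = 29.
29 divides 638, so integer solutions exist.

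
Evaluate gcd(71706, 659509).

19

gcd(659509, 71706):
  659509 = 9×71706 + 14155
  71706 = 5×14155 + 931
  14155 = 15×931 + 190
  931 = 4×190 + 171
  190 = 1×171 + 19
  171 = 9×19
so gcd(659509, 71706) = 19.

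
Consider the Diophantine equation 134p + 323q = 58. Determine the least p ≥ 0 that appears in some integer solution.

gcd(323, 134) = 1  (323 = 2×134 + 55, 134 = 2×55 + 24, 55 = 2×24 + 7, 24 = 3×7 + 3, 7 = 2×3 + 1, 3 = 3×1).
1 divides 58, so solutions exist.
Back-substituting, 134×(-94) + 323×(39) = 1.
Scale by 58/1 = 58: (p₀, q₀) = (-5452, 2262).
General solution: p = -5452 + 323t, q = 2262 - 134t for integer t.
p ≥ 0: smallest is -5452 mod 323 = 39 (at t = 17), with q = -16.

39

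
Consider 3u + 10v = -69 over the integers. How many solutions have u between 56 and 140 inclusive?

gcd(10, 3) = 1  (10 = 3*3 + 1, 3 = 3*1).
Back-substituting, 3*(-3) + 10*(1) = 1.
Scale by -69: particular solution (207, -69); reduce u mod 10: (7, -9).
General solution: u = 7 + 10t, v = -9 - 3t for integer t.
56 ≤ 7 + 10t ≤ 140 gives t ∈ [5, 13], which is 9 values.

9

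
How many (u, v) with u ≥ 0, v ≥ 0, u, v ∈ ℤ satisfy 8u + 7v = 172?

3

gcd(8, 7) = 1.
By Bézout, 8*(1) + 7*(-1) = 1.
One solution: (4, 20).
General: u = 4 + 7t, v = 20 - 8t.
u ≥ 0 ⇒ t ≥ 0; v ≥ 0 ⇒ t ≤ 2. So t ∈ [0, 2]: 3 solutions.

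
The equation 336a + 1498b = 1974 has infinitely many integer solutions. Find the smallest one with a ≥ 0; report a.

46

gcd(1498, 336) = 14.
14 divides 1974, so solutions exist.
By Bézout, 336*(-49) + 1498*(11) = 14.
Scale by 1974/14 = 141: (a₀, b₀) = (-6909, 1551).
General solution: a = -6909 + 107t, b = 1551 - 24t for integer t.
a ≥ 0: smallest is -6909 mod 107 = 46 (at t = 65), with b = -9.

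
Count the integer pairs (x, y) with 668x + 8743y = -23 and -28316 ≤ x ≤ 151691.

21

gcd(8743, 668) = 1  (8743 = 13*668 + 59, 668 = 11*59 + 19, 59 = 3*19 + 2, 19 = 9*2 + 1, 2 = 2*1).
Back-substituting, 668*(4149) + 8743*(-317) = 1.
Scale by -23: particular solution (-95427, 7291); reduce x mod 8743: (746, -57).
General solution: x = 746 + 8743t, y = -57 - 668t for integer t.
-28316 ≤ 746 + 8743t ≤ 151691 gives t ∈ [-3, 17], which is 21 values.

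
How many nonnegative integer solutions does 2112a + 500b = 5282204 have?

gcd(2112, 500) = 4  (2112 = 4×500 + 112, 500 = 4×112 + 52, 112 = 2×52 + 8, 52 = 6×8 + 4, 8 = 2×4).
Back-substituting, 2112×(-58) + 500×(245) = 4.
Scale by 1320551: one solution is (-76591958, 323534995). Reduce a mod 125: (42, 10387).
General: a = 42 + 125t, b = 10387 - 528t.
a ≥ 0 ⇒ t ≥ 0; b ≥ 0 ⇒ t ≤ 19. So t ∈ [0, 19]: 20 solutions.

20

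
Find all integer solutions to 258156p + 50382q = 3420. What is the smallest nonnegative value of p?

gcd(258156, 50382) = 18  (258156 = 5×50382 + 6246, 50382 = 8×6246 + 414, 6246 = 15×414 + 36, 414 = 11×36 + 18, 36 = 2×18).
18 divides 3420, so solutions exist.
Back-substituting, 258156×(-1339) + 50382×(6861) = 18.
Scale by 3420/18 = 190: (p₀, q₀) = (-254410, 1303590).
General solution: p = -254410 + 2799t, q = 1303590 - 14342t for integer t.
p ≥ 0: smallest is -254410 mod 2799 = 299 (at t = 91), with q = -1532.

299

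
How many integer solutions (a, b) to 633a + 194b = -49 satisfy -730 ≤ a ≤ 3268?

gcd(633, 194) = 1.
By Bézout, 633·(-19) + 194·(62) = 1.
Particular solution: (155, -506).
General solution: a = 155 + 194t, b = -506 - 633t for integer t.
-730 ≤ 155 + 194t ≤ 3268 gives t ∈ [-4, 16], which is 21 values.

21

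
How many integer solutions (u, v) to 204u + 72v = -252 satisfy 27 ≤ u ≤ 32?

1

gcd(204, 72) = 12  (204 = 2*72 + 60, 72 = 1*60 + 12, 60 = 5*12).
Back-substituting, 204*(-1) + 72*(3) = 12.
Scale by -21: particular solution (21, -63); reduce u mod 6: (3, -12).
General solution: u = 3 + 6t, v = -12 - 17t for integer t.
27 ≤ 3 + 6t ≤ 32 gives t ∈ [4, 4], which is 1 value.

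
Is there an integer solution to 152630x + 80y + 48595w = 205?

yes

gcd(152630, 80) = 10  (152630 = 1907*80 + 70, 80 = 1*70 + 10, 70 = 7*10).
gcd(10, 48595) = 5.
5 divides 205, so integer solutions exist.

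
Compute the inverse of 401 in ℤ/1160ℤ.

gcd(1160, 401) = 1  (1160 = 2×401 + 358, 401 = 1×358 + 43, 358 = 8×43 + 14, 43 = 3×14 + 1, 14 = 14×1).
Back-substituting, 401×(81) + 1160×(-28) = 1.
So 401×81 ≡ 1 (mod 1160), and 81 mod 1160 = 81.

81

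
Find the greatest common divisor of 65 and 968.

1

gcd(968, 65):
  968 = 14*65 + 58
  65 = 1*58 + 7
  58 = 8*7 + 2
  7 = 3*2 + 1
  2 = 2*1
so gcd(968, 65) = 1.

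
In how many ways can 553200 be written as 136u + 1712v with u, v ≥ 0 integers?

gcd(1712, 136):
  1712 = 12×136 + 80
  136 = 1×80 + 56
  80 = 1×56 + 24
  56 = 2×24 + 8
  24 = 3×8
so gcd(1712, 136) = 8.
Back-substitute for Bézout coefficients:
  8 = 56 - 2×24
  ... = 136×(63) + 1712×(-5)
Scale by 69150: one solution is (4356450, -345750). Reduce u mod 214: (52, 319).
General: u = 52 + 214t, v = 319 - 17t.
u ≥ 0 ⇒ t ≥ 0; v ≥ 0 ⇒ t ≤ 18. So t ∈ [0, 18]: 19 solutions.

19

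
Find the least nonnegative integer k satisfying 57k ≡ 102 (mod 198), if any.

40

gcd(198, 57) = 3  (198 = 3*57 + 27, 57 = 2*27 + 3, 27 = 9*3).
3 divides 102, so solutions exist.
Back-substituting, 57*(7) + 198*(-2) = 3.
So 57*(7) ≡ 3 (mod 198); multiply by 34: k ≡ 238 (mod 66).
Smallest nonnegative: k = 238 mod 66 = 40.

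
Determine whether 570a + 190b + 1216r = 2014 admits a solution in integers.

yes

gcd(570, 190) = 190  (570 = 3·190).
gcd(190, 1216) = 38.
38 divides 2014, so integer solutions exist.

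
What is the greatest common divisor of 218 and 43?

gcd(218, 43):
  218 = 5·43 + 3
  43 = 14·3 + 1
  3 = 3·1
so gcd(218, 43) = 1.

1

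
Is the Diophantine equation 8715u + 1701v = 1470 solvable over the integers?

yes

gcd(8715, 1701):
  8715 = 5*1701 + 210
  1701 = 8*210 + 21
  210 = 10*21
so gcd(8715, 1701) = 21.
21 divides 1470, so integer solutions exist.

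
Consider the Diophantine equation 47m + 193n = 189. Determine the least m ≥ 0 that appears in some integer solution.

gcd(193, 47) = 1.
1 divides 189, so solutions exist.
By Bézout, 47*(-78) + 193*(19) = 1.
Scale by 189/1 = 189: (m₀, n₀) = (-14742, 3591).
General solution: m = -14742 + 193t, n = 3591 - 47t for integer t.
m ≥ 0: smallest is -14742 mod 193 = 119 (at t = 77), with n = -28.

119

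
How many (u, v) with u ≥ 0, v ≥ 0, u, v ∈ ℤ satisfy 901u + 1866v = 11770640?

7

gcd(1866, 901) = 1  (1866 = 2×901 + 64, 901 = 14×64 + 5, 64 = 12×5 + 4, 5 = 1×4 + 1, 4 = 4×1).
Back-substituting, 901×(379) + 1866×(-183) = 1.
Scale by 11770640: one solution is (4461072560, -2154027120). Reduce u mod 1866: (236, 6194).
General: u = 236 + 1866t, v = 6194 - 901t.
u ≥ 0 ⇒ t ≥ 0; v ≥ 0 ⇒ t ≤ 6. So t ∈ [0, 6]: 7 solutions.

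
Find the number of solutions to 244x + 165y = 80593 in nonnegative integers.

2

gcd(244, 165) = 1.
By Bézout, 244×(-71) + 165×(105) = 1.
One solution: (97, 345).
General: x = 97 + 165t, y = 345 - 244t.
x ≥ 0 ⇒ t ≥ 0; y ≥ 0 ⇒ t ≤ 1. So t ∈ [0, 1]: 2 solutions.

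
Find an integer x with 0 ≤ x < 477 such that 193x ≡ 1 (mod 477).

304

gcd(477, 193) = 1.
By Bézout, 193×(-173) + 477×(70) = 1.
So 193×-173 ≡ 1 (mod 477), and -173 mod 477 = 304.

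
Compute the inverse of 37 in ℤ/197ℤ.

16

gcd(197, 37):
  197 = 5×37 + 12
  37 = 3×12 + 1
  12 = 12×1
so gcd(197, 37) = 1.
Back-substitute for Bézout coefficients:
  1 = 37 - 3×12
  ... = 37×(16) + 197×(-3)
So 37×16 ≡ 1 (mod 197), and 16 mod 197 = 16.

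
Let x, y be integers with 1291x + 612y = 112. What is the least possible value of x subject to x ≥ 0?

568

gcd(1291, 612):
  1291 = 2×612 + 67
  612 = 9×67 + 9
  67 = 7×9 + 4
  9 = 2×4 + 1
  4 = 4×1
so gcd(1291, 612) = 1.
1 divides 112, so solutions exist.
Back-substitute for Bézout coefficients:
  1 = 9 - 2×4
  ... = 1291×(-137) + 612×(289)
Scale by 112/1 = 112: (x₀, y₀) = (-15344, 32368).
General solution: x = -15344 + 612t, y = 32368 - 1291t for integer t.
x ≥ 0: smallest is -15344 mod 612 = 568 (at t = 26), with y = -1198.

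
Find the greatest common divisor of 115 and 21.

gcd(115, 21) = 1  (115 = 5*21 + 10, 21 = 2*10 + 1, 10 = 10*1).

1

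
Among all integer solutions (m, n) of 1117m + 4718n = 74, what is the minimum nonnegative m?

414

gcd(4718, 1117):
  4718 = 4×1117 + 250
  1117 = 4×250 + 117
  250 = 2×117 + 16
  117 = 7×16 + 5
  16 = 3×5 + 1
  5 = 5×1
so gcd(4718, 1117) = 1.
1 divides 74, so solutions exist.
Back-substitute for Bézout coefficients:
  1 = 16 - 3×5
  ... = 1117×(-887) + 4718×(210)
Scale by 74/1 = 74: (m₀, n₀) = (-65638, 15540).
General solution: m = -65638 + 4718t, n = 15540 - 1117t for integer t.
m ≥ 0: smallest is -65638 mod 4718 = 414 (at t = 14), with n = -98.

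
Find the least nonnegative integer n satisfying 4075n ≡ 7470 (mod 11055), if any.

1890

gcd(11055, 4075) = 5  (11055 = 2·4075 + 2905, 4075 = 1·2905 + 1170, 2905 = 2·1170 + 565, 1170 = 2·565 + 40, 565 = 14·40 + 5, 40 = 8·5).
5 divides 7470, so solutions exist.
Back-substituting, 4075·(-274) + 11055·(101) = 5.
So 4075·(-274) ≡ 5 (mod 11055); multiply by 1494: n ≡ -409356 (mod 2211).
Smallest nonnegative: n = -409356 mod 2211 = 1890.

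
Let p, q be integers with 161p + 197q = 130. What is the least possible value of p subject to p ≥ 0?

73

gcd(197, 161) = 1.
1 divides 130, so solutions exist.
By Bézout, 161×(93) + 197×(-76) = 1.
Scale by 130/1 = 130: (p₀, q₀) = (12090, -9880).
General solution: p = 12090 + 197t, q = -9880 - 161t for integer t.
p ≥ 0: smallest is 12090 mod 197 = 73 (at t = -61), with q = -59.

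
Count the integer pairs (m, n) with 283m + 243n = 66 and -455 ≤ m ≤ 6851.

30

gcd(283, 243) = 1  (283 = 1*243 + 40, 243 = 6*40 + 3, 40 = 13*3 + 1, 3 = 3*1).
Back-substituting, 283*(79) + 243*(-92) = 1.
Scale by 66: particular solution (5214, -6072); reduce m mod 243: (111, -129).
General solution: m = 111 + 243t, n = -129 - 283t for integer t.
-455 ≤ 111 + 243t ≤ 6851 gives t ∈ [-2, 27], which is 30 values.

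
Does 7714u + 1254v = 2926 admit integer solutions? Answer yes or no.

gcd(7714, 1254) = 38.
38 divides 2926, so integer solutions exist.

yes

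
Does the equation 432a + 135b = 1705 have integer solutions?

gcd(432, 135) = 27  (432 = 3·135 + 27, 135 = 5·27).
27 does not divide 1705 (remainder 4), so no integer solutions.

no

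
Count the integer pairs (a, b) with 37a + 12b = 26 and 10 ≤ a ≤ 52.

gcd(37, 12) = 1.
By Bézout, 37·(1) + 12·(-3) = 1.
Particular solution: (2, -4).
General solution: a = 2 + 12t, b = -4 - 37t for integer t.
10 ≤ 2 + 12t ≤ 52 gives t ∈ [1, 4], which is 4 values.

4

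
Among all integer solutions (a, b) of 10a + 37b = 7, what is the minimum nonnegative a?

gcd(37, 10):
  37 = 3×10 + 7
  10 = 1×7 + 3
  7 = 2×3 + 1
  3 = 3×1
so gcd(37, 10) = 1.
1 divides 7, so solutions exist.
Back-substitute for Bézout coefficients:
  1 = 7 - 2×3
  ... = 10×(-11) + 37×(3)
Scale by 7/1 = 7: (a₀, b₀) = (-77, 21).
General solution: a = -77 + 37t, b = 21 - 10t for integer t.
a ≥ 0: smallest is -77 mod 37 = 34 (at t = 3), with b = -9.

34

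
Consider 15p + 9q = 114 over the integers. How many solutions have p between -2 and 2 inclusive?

2

gcd(15, 9):
  15 = 1·9 + 6
  9 = 1·6 + 3
  6 = 2·3
so gcd(15, 9) = 3.
Back-substitute for Bézout coefficients:
  3 = 9 - 1·6
  ... = 15·(-1) + 9·(2)
Scale by 38: particular solution (-38, 76); reduce p mod 3: (1, 11).
General solution: p = 1 + 3t, q = 11 - 5t for integer t.
-2 ≤ 1 + 3t ≤ 2 gives t ∈ [-1, 0], which is 2 values.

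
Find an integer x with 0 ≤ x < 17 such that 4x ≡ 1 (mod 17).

gcd(17, 4) = 1.
By Bézout, 4·(-4) + 17·(1) = 1.
So 4·-4 ≡ 1 (mod 17), and -4 mod 17 = 13.

13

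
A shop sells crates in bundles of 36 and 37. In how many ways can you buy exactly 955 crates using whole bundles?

Need nonnegative integers with 36j + 37k = 955.
gcd(36, 37) = 1, and 36·(-1) + 37·(1) = 1.
So (j₀, k₀) = (-955, 955); general j = -955 + 37t, k = 955 - 36t.
j ≥ 0 ⇒ t ≥ 26; k ≥ 0 ⇒ t ≤ 26. That's 1 value of t.

1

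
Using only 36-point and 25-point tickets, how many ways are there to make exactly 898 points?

1

Need nonnegative integers with 36j + 25k = 898.
gcd(36, 25) = 1, and 36·(-9) + 25·(13) = 1.
So (j₀, k₀) = (-8082, 11674); general j = -8082 + 25t, k = 11674 - 36t.
j ≥ 0 ⇒ t ≥ 324; k ≥ 0 ⇒ t ≤ 324. That's 1 value of t.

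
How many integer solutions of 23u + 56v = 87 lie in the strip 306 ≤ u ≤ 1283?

18

gcd(56, 23):
  56 = 2×23 + 10
  23 = 2×10 + 3
  10 = 3×3 + 1
  3 = 3×1
so gcd(56, 23) = 1.
Back-substitute for Bézout coefficients:
  1 = 10 - 3×3
  ... = 23×(-17) + 56×(7)
Scale by 87: particular solution (-1479, 609); reduce u mod 56: (33, -12).
General solution: u = 33 + 56t, v = -12 - 23t for integer t.
306 ≤ 33 + 56t ≤ 1283 gives t ∈ [5, 22], which is 18 values.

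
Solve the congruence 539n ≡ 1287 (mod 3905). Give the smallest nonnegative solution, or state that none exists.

198

gcd(3905, 539) = 11  (3905 = 7*539 + 132, 539 = 4*132 + 11, 132 = 12*11).
11 divides 1287, so solutions exist.
Back-substituting, 539*(29) + 3905*(-4) = 11.
So 539*(29) ≡ 11 (mod 3905); multiply by 117: n ≡ 3393 (mod 355).
Smallest nonnegative: n = 3393 mod 355 = 198.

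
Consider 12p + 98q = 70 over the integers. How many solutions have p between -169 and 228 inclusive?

gcd(98, 12) = 2.
By Bézout, 12·(-8) + 98·(1) = 2.
Particular solution: (14, -1).
General solution: p = 14 + 49t, q = -1 - 6t for integer t.
-169 ≤ 14 + 49t ≤ 228 gives t ∈ [-3, 4], which is 8 values.

8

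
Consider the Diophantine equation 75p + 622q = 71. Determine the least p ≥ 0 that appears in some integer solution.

gcd(622, 75):
  622 = 8×75 + 22
  75 = 3×22 + 9
  22 = 2×9 + 4
  9 = 2×4 + 1
  4 = 4×1
so gcd(622, 75) = 1.
1 divides 71, so solutions exist.
Back-substitute for Bézout coefficients:
  1 = 9 - 2×4
  ... = 75×(141) + 622×(-17)
Scale by 71/1 = 71: (p₀, q₀) = (10011, -1207).
General solution: p = 10011 + 622t, q = -1207 - 75t for integer t.
p ≥ 0: smallest is 10011 mod 622 = 59 (at t = -16), with q = -7.

59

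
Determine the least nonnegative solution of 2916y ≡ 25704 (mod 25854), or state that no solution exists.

328

gcd(25854, 2916) = 6  (25854 = 8·2916 + 2526, 2916 = 1·2526 + 390, 2526 = 6·390 + 186, 390 = 2·186 + 18, 186 = 10·18 + 6, 18 = 3·6).
6 divides 25704, so solutions exist.
Back-substituting, 2916·(-1392) + 25854·(157) = 6.
So 2916·(-1392) ≡ 6 (mod 25854); multiply by 4284: y ≡ -5963328 (mod 4309).
Smallest nonnegative: y = -5963328 mod 4309 = 328.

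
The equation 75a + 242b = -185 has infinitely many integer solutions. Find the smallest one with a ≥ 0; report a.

gcd(242, 75) = 1.
1 divides -185, so solutions exist.
By Bézout, 75×(71) + 242×(-22) = 1.
Scale by -185/1 = -185: (a₀, b₀) = (-13135, 4070).
General solution: a = -13135 + 242t, b = 4070 - 75t for integer t.
a ≥ 0: smallest is -13135 mod 242 = 175 (at t = 55), with b = -55.

175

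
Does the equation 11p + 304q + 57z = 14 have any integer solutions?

gcd(304, 11) = 1  (304 = 27*11 + 7, 11 = 1*7 + 4, 7 = 1*4 + 3, 4 = 1*3 + 1, 3 = 3*1).
gcd(1, 57) = 1.
1 divides 14, so integer solutions exist.

yes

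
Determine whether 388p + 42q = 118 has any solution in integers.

yes

gcd(388, 42):
  388 = 9×42 + 10
  42 = 4×10 + 2
  10 = 5×2
so gcd(388, 42) = 2.
2 divides 118, so integer solutions exist.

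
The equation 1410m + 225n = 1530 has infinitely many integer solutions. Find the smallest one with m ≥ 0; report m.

gcd(1410, 225) = 15.
15 divides 1530, so solutions exist.
By Bézout, 1410·(4) + 225·(-25) = 15.
Scale by 1530/15 = 102: (m₀, n₀) = (408, -2550).
General solution: m = 408 + 15t, n = -2550 - 94t for integer t.
m ≥ 0: smallest is 408 mod 15 = 3 (at t = -27), with n = -12.

3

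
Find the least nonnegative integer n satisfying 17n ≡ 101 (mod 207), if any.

gcd(207, 17):
  207 = 12·17 + 3
  17 = 5·3 + 2
  3 = 1·2 + 1
  2 = 2·1
so gcd(207, 17) = 1.
1 divides 101, so solutions exist.
Back-substitute for Bézout coefficients:
  1 = 3 - 1·2
  ... = 17·(-73) + 207·(6)
So 17·(-73) ≡ 1 (mod 207); multiply by 101: n ≡ -7373 (mod 207).
Smallest nonnegative: n = -7373 mod 207 = 79.

79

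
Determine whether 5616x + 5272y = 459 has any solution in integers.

no

gcd(5616, 5272) = 8  (5616 = 1×5272 + 344, 5272 = 15×344 + 112, 344 = 3×112 + 8, 112 = 14×8).
8 does not divide 459 (remainder 3), so no integer solutions.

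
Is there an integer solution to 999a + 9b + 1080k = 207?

yes

gcd(999, 9) = 9.
gcd(9, 1080) = 9.
9 divides 207, so integer solutions exist.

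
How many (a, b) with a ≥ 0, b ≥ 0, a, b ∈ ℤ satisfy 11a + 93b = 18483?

gcd(93, 11):
  93 = 8·11 + 5
  11 = 2·5 + 1
  5 = 5·1
so gcd(93, 11) = 1.
Back-substitute for Bézout coefficients:
  1 = 11 - 2·5
  ... = 11·(17) + 93·(-2)
Scale by 18483: one solution is (314211, -36966). Reduce a mod 93: (57, 192).
General: a = 57 + 93t, b = 192 - 11t.
a ≥ 0 ⇒ t ≥ 0; b ≥ 0 ⇒ t ≤ 17. So t ∈ [0, 17]: 18 solutions.

18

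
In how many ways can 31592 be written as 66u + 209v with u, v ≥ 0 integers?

25

gcd(209, 66):
  209 = 3·66 + 11
  66 = 6·11
so gcd(209, 66) = 11.
Back-substitute for Bézout coefficients:
  11 = 209 - 3·66
  ... = 66·(-3) + 209·(1)
Scale by 2872: one solution is (-8616, 2872). Reduce u mod 19: (10, 148).
General: u = 10 + 19t, v = 148 - 6t.
u ≥ 0 ⇒ t ≥ 0; v ≥ 0 ⇒ t ≤ 24. So t ∈ [0, 24]: 25 solutions.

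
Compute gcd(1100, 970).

gcd(1100, 970):
  1100 = 1*970 + 130
  970 = 7*130 + 60
  130 = 2*60 + 10
  60 = 6*10
so gcd(1100, 970) = 10.

10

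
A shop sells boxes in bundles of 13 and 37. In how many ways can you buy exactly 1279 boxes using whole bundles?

3

Need nonnegative integers with 13j + 37k = 1279.
gcd(13, 37) = 1, and 13·(-17) + 37·(6) = 1.
So (j₀, k₀) = (-21743, 7674); general j = -21743 + 37t, k = 7674 - 13t.
j ≥ 0 ⇒ t ≥ 588; k ≥ 0 ⇒ t ≤ 590. That's 3 values of t.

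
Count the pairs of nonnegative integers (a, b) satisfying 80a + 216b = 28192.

13

gcd(216, 80) = 8.
By Bézout, 80·(-8) + 216·(3) = 8.
One solution: (23, 122).
General: a = 23 + 27t, b = 122 - 10t.
a ≥ 0 ⇒ t ≥ 0; b ≥ 0 ⇒ t ≤ 12. So t ∈ [0, 12]: 13 solutions.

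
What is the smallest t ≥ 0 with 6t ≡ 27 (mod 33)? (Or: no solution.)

10

gcd(33, 6) = 3.
3 divides 27, so solutions exist.
By Bézout, 6·(-5) + 33·(1) = 3.
So 6·(-5) ≡ 3 (mod 33); multiply by 9: t ≡ -45 (mod 11).
Smallest nonnegative: t = -45 mod 11 = 10.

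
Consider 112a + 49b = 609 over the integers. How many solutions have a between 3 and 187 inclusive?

gcd(112, 49) = 7.
By Bézout, 112·(-3) + 49·(7) = 7.
Particular solution: (5, 1).
General solution: a = 5 + 7t, b = 1 - 16t for integer t.
3 ≤ 5 + 7t ≤ 187 gives t ∈ [0, 26], which is 27 values.

27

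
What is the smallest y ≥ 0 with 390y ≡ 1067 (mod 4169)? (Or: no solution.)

gcd(4169, 390) = 1.
1 divides 1067, so solutions exist.
By Bézout, 390×(-310) + 4169×(29) = 1.
So 390×(-310) ≡ 1 (mod 4169); multiply by 1067: y ≡ -330770 (mod 4169).
Smallest nonnegative: y = -330770 mod 4169 = 2750.

2750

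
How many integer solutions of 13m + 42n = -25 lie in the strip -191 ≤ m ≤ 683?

gcd(42, 13) = 1  (42 = 3×13 + 3, 13 = 4×3 + 1, 3 = 3×1).
Back-substituting, 13×(13) + 42×(-4) = 1.
Scale by -25: particular solution (-325, 100); reduce m mod 42: (11, -4).
General solution: m = 11 + 42t, n = -4 - 13t for integer t.
-191 ≤ 11 + 42t ≤ 683 gives t ∈ [-4, 16], which is 21 values.

21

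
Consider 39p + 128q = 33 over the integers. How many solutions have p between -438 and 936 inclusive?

11

gcd(128, 39) = 1.
By Bézout, 39×(23) + 128×(-7) = 1.
Particular solution: (119, -36).
General solution: p = 119 + 128t, q = -36 - 39t for integer t.
-438 ≤ 119 + 128t ≤ 936 gives t ∈ [-4, 6], which is 11 values.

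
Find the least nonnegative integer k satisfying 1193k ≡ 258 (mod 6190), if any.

4286

gcd(6190, 1193) = 1.
1 divides 258, so solutions exist.
By Bézout, 1193×(-1183) + 6190×(228) = 1.
So 1193×(-1183) ≡ 1 (mod 6190); multiply by 258: k ≡ -305214 (mod 6190).
Smallest nonnegative: k = -305214 mod 6190 = 4286.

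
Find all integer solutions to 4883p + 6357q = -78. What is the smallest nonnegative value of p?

gcd(6357, 4883) = 1  (6357 = 1×4883 + 1474, 4883 = 3×1474 + 461, 1474 = 3×461 + 91, 461 = 5×91 + 6, 91 = 15×6 + 1, 6 = 6×1).
1 divides -78, so solutions exist.
Back-substituting, 4883×(-1048) + 6357×(805) = 1.
Scale by -78/1 = -78: (p₀, q₀) = (81744, -62790).
General solution: p = 81744 + 6357t, q = -62790 - 4883t for integer t.
p ≥ 0: smallest is 81744 mod 6357 = 5460 (at t = -12), with q = -4194.

5460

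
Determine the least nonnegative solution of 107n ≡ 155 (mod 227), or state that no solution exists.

46

gcd(227, 107) = 1.
1 divides 155, so solutions exist.
By Bézout, 107×(-70) + 227×(33) = 1.
So 107×(-70) ≡ 1 (mod 227); multiply by 155: n ≡ -10850 (mod 227).
Smallest nonnegative: n = -10850 mod 227 = 46.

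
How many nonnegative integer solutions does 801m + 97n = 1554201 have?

gcd(801, 97) = 1.
By Bézout, 801*(-31) + 97*(256) = 1.
One solution: (57, 15552).
General: m = 57 + 97t, n = 15552 - 801t.
m ≥ 0 ⇒ t ≥ 0; n ≥ 0 ⇒ t ≤ 19. So t ∈ [0, 19]: 20 solutions.

20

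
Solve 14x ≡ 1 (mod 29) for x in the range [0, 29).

gcd(29, 14) = 1  (29 = 2×14 + 1, 14 = 14×1).
Back-substituting, 14×(-2) + 29×(1) = 1.
So 14×-2 ≡ 1 (mod 29), and -2 mod 29 = 27.

27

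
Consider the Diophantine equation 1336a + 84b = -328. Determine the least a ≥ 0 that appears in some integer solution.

20

gcd(1336, 84):
  1336 = 15×84 + 76
  84 = 1×76 + 8
  76 = 9×8 + 4
  8 = 2×4
so gcd(1336, 84) = 4.
4 divides -328, so solutions exist.
Back-substitute for Bézout coefficients:
  4 = 76 - 9×8
  ... = 1336×(10) + 84×(-159)
Scale by -328/4 = -82: (a₀, b₀) = (-820, 13038).
General solution: a = -820 + 21t, b = 13038 - 334t for integer t.
a ≥ 0: smallest is -820 mod 21 = 20 (at t = 40), with b = -322.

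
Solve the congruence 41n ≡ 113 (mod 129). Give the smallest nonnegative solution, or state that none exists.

gcd(129, 41) = 1.
1 divides 113, so solutions exist.
By Bézout, 41×(-22) + 129×(7) = 1.
So 41×(-22) ≡ 1 (mod 129); multiply by 113: n ≡ -2486 (mod 129).
Smallest nonnegative: n = -2486 mod 129 = 94.

94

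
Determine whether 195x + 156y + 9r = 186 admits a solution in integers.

gcd(195, 156) = 39.
gcd(39, 9) = 3.
3 divides 186, so integer solutions exist.

yes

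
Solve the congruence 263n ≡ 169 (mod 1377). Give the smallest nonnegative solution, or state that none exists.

53

gcd(1377, 263) = 1.
1 divides 169, so solutions exist.
By Bézout, 263×(644) + 1377×(-123) = 1.
So 263×(644) ≡ 1 (mod 1377); multiply by 169: n ≡ 108836 (mod 1377).
Smallest nonnegative: n = 108836 mod 1377 = 53.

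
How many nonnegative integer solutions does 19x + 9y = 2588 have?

15

gcd(19, 9) = 1  (19 = 2*9 + 1, 9 = 9*1).
Back-substituting, 19*(1) + 9*(-2) = 1.
Scale by 2588: one solution is (2588, -5176). Reduce x mod 9: (5, 277).
General: x = 5 + 9t, y = 277 - 19t.
x ≥ 0 ⇒ t ≥ 0; y ≥ 0 ⇒ t ≤ 14. So t ∈ [0, 14]: 15 solutions.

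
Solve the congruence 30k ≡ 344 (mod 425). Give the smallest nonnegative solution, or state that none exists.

no solution

gcd(425, 30) = 5  (425 = 14*30 + 5, 30 = 6*5).
5 does not divide 344, so the congruence has no solution.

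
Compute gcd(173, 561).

gcd(561, 173) = 1  (561 = 3·173 + 42, 173 = 4·42 + 5, 42 = 8·5 + 2, 5 = 2·2 + 1, 2 = 2·1).

1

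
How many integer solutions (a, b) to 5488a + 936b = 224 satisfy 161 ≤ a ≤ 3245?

27

gcd(5488, 936):
  5488 = 5·936 + 808
  936 = 1·808 + 128
  808 = 6·128 + 40
  128 = 3·40 + 8
  40 = 5·8
so gcd(5488, 936) = 8.
Back-substitute for Bézout coefficients:
  8 = 128 - 3·40
  ... = 5488·(-22) + 936·(129)
Scale by 28: particular solution (-616, 3612); reduce a mod 117: (86, -504).
General solution: a = 86 + 117t, b = -504 - 686t for integer t.
161 ≤ 86 + 117t ≤ 3245 gives t ∈ [1, 27], which is 27 values.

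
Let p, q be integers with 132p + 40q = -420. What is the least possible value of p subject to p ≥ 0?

gcd(132, 40):
  132 = 3*40 + 12
  40 = 3*12 + 4
  12 = 3*4
so gcd(132, 40) = 4.
4 divides -420, so solutions exist.
Back-substitute for Bézout coefficients:
  4 = 40 - 3*12
  ... = 132*(-3) + 40*(10)
Scale by -420/4 = -105: (p₀, q₀) = (315, -1050).
General solution: p = 315 + 10t, q = -1050 - 33t for integer t.
p ≥ 0: smallest is 315 mod 10 = 5 (at t = -31), with q = -27.

5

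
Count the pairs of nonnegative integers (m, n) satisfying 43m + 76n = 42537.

gcd(76, 43):
  76 = 1·43 + 33
  43 = 1·33 + 10
  33 = 3·10 + 3
  10 = 3·3 + 1
  3 = 3·1
so gcd(76, 43) = 1.
Back-substitute for Bézout coefficients:
  1 = 10 - 3·3
  ... = 43·(23) + 76·(-13)
Scale by 42537: one solution is (978351, -552981). Reduce m mod 76: (3, 558).
General: m = 3 + 76t, n = 558 - 43t.
m ≥ 0 ⇒ t ≥ 0; n ≥ 0 ⇒ t ≤ 12. So t ∈ [0, 12]: 13 solutions.

13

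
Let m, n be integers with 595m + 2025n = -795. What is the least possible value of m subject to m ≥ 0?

gcd(2025, 595):
  2025 = 3·595 + 240
  595 = 2·240 + 115
  240 = 2·115 + 10
  115 = 11·10 + 5
  10 = 2·5
so gcd(2025, 595) = 5.
5 divides -795, so solutions exist.
Back-substitute for Bézout coefficients:
  5 = 115 - 11·10
  ... = 595·(194) + 2025·(-57)
Scale by -795/5 = -159: (m₀, n₀) = (-30846, 9063).
General solution: m = -30846 + 405t, n = 9063 - 119t for integer t.
m ≥ 0: smallest is -30846 mod 405 = 339 (at t = 77), with n = -100.

339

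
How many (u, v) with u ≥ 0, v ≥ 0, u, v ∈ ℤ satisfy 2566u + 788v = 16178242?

16

gcd(2566, 788) = 2  (2566 = 3×788 + 202, 788 = 3×202 + 182, 202 = 1×182 + 20, 182 = 9×20 + 2, 20 = 10×2).
Back-substituting, 2566×(-39) + 788×(127) = 2.
Scale by 8089121: one solution is (-315475719, 1027318367). Reduce u mod 394: (81, 20267).
General: u = 81 + 394t, v = 20267 - 1283t.
u ≥ 0 ⇒ t ≥ 0; v ≥ 0 ⇒ t ≤ 15. So t ∈ [0, 15]: 16 solutions.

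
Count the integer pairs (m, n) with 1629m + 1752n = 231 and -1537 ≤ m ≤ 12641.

gcd(1752, 1629) = 3.
By Bézout, 1629·(-57) + 1752·(53) = 3.
Particular solution: (283, -263).
General solution: m = 283 + 584t, n = -263 - 543t for integer t.
-1537 ≤ 283 + 584t ≤ 12641 gives t ∈ [-3, 21], which is 25 values.

25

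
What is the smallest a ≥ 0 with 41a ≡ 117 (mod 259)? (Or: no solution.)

gcd(259, 41) = 1.
1 divides 117, so solutions exist.
By Bézout, 41×(-120) + 259×(19) = 1.
So 41×(-120) ≡ 1 (mod 259); multiply by 117: a ≡ -14040 (mod 259).
Smallest nonnegative: a = -14040 mod 259 = 205.

205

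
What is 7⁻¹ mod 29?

gcd(29, 7) = 1  (29 = 4×7 + 1, 7 = 7×1).
Back-substituting, 7×(-4) + 29×(1) = 1.
So 7×-4 ≡ 1 (mod 29), and -4 mod 29 = 25.

25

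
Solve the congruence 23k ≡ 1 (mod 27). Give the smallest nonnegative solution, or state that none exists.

20

gcd(27, 23) = 1.
1 divides 1, so solutions exist.
By Bézout, 23·(-7) + 27·(6) = 1.
So 23·(-7) ≡ 1 (mod 27); multiply by 1: k ≡ -7 (mod 27).
Smallest nonnegative: k = -7 mod 27 = 20.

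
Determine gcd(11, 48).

gcd(48, 11):
  48 = 4×11 + 4
  11 = 2×4 + 3
  4 = 1×3 + 1
  3 = 3×1
so gcd(48, 11) = 1.

1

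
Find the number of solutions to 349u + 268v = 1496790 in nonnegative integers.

gcd(349, 268) = 1.
By Bézout, 349×(-43) + 268×(56) = 1.
One solution: (106, 5447).
General: u = 106 + 268t, v = 5447 - 349t.
u ≥ 0 ⇒ t ≥ 0; v ≥ 0 ⇒ t ≤ 15. So t ∈ [0, 15]: 16 solutions.

16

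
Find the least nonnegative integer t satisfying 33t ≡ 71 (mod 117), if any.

gcd(117, 33) = 3.
3 does not divide 71, so the congruence has no solution.

no solution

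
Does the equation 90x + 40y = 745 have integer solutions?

gcd(90, 40) = 10  (90 = 2×40 + 10, 40 = 4×10).
10 does not divide 745 (remainder 5), so no integer solutions.

no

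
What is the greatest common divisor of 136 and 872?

8

gcd(872, 136) = 8  (872 = 6×136 + 56, 136 = 2×56 + 24, 56 = 2×24 + 8, 24 = 3×8).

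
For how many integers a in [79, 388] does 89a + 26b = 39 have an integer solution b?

gcd(89, 26) = 1.
By Bézout, 89·(-7) + 26·(24) = 1.
Particular solution: (13, -43).
General solution: a = 13 + 26t, b = -43 - 89t for integer t.
79 ≤ 13 + 26t ≤ 388 gives t ∈ [3, 14], which is 12 values.

12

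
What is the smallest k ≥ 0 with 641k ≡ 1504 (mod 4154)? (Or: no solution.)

gcd(4154, 641) = 1  (4154 = 6×641 + 308, 641 = 2×308 + 25, 308 = 12×25 + 8, 25 = 3×8 + 1, 8 = 8×1).
1 divides 1504, so solutions exist.
Back-substituting, 641×(499) + 4154×(-77) = 1.
So 641×(499) ≡ 1 (mod 4154); multiply by 1504: k ≡ 750496 (mod 4154).
Smallest nonnegative: k = 750496 mod 4154 = 2776.

2776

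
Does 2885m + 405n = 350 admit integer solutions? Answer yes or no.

yes

gcd(2885, 405) = 5  (2885 = 7×405 + 50, 405 = 8×50 + 5, 50 = 10×5).
5 divides 350, so integer solutions exist.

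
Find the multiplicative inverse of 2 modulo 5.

gcd(5, 2):
  5 = 2*2 + 1
  2 = 2*1
so gcd(5, 2) = 1.
Back-substitute for Bézout coefficients:
  1 = 5 - 2*2
  ... = 2*(-2) + 5*(1)
So 2*-2 ≡ 1 (mod 5), and -2 mod 5 = 3.

3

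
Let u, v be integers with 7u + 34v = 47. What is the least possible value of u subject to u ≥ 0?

gcd(34, 7) = 1.
1 divides 47, so solutions exist.
By Bézout, 7*(5) + 34*(-1) = 1.
Scale by 47/1 = 47: (u₀, v₀) = (235, -47).
General solution: u = 235 + 34t, v = -47 - 7t for integer t.
u ≥ 0: smallest is 235 mod 34 = 31 (at t = -6), with v = -5.

31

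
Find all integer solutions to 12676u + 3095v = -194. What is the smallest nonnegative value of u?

1986

gcd(12676, 3095):
  12676 = 4×3095 + 296
  3095 = 10×296 + 135
  296 = 2×135 + 26
  135 = 5×26 + 5
  26 = 5×5 + 1
  5 = 5×1
so gcd(12676, 3095) = 1.
1 divides -194, so solutions exist.
Back-substitute for Bézout coefficients:
  1 = 26 - 5×5
  ... = 12676×(596) + 3095×(-2441)
Scale by -194/1 = -194: (u₀, v₀) = (-115624, 473554).
General solution: u = -115624 + 3095t, v = 473554 - 12676t for integer t.
u ≥ 0: smallest is -115624 mod 3095 = 1986 (at t = 38), with v = -8134.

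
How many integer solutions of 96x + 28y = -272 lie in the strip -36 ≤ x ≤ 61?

gcd(96, 28) = 4  (96 = 3·28 + 12, 28 = 2·12 + 4, 12 = 3·4).
Back-substituting, 96·(-2) + 28·(7) = 4.
Scale by -68: particular solution (136, -476); reduce x mod 7: (3, -20).
General solution: x = 3 + 7t, y = -20 - 24t for integer t.
-36 ≤ 3 + 7t ≤ 61 gives t ∈ [-5, 8], which is 14 values.

14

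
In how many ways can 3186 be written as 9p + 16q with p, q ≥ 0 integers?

23

gcd(16, 9) = 1.
By Bézout, 9×(-7) + 16×(4) = 1.
One solution: (2, 198).
General: p = 2 + 16t, q = 198 - 9t.
p ≥ 0 ⇒ t ≥ 0; q ≥ 0 ⇒ t ≤ 22. So t ∈ [0, 22]: 23 solutions.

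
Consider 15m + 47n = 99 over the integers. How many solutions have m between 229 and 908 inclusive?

gcd(47, 15) = 1  (47 = 3×15 + 2, 15 = 7×2 + 1, 2 = 2×1).
Back-substituting, 15×(22) + 47×(-7) = 1.
Scale by 99: particular solution (2178, -693); reduce m mod 47: (16, -3).
General solution: m = 16 + 47t, n = -3 - 15t for integer t.
229 ≤ 16 + 47t ≤ 908 gives t ∈ [5, 18], which is 14 values.

14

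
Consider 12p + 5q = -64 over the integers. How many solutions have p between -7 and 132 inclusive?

gcd(12, 5) = 1  (12 = 2*5 + 2, 5 = 2*2 + 1, 2 = 2*1).
Back-substituting, 12*(-2) + 5*(5) = 1.
Scale by -64: particular solution (128, -320); reduce p mod 5: (3, -20).
General solution: p = 3 + 5t, q = -20 - 12t for integer t.
-7 ≤ 3 + 5t ≤ 132 gives t ∈ [-2, 25], which is 28 values.

28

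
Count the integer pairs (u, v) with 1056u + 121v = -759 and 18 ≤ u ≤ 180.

gcd(1056, 121) = 11  (1056 = 8*121 + 88, 121 = 1*88 + 33, 88 = 2*33 + 22, 33 = 1*22 + 11, 22 = 2*11).
Back-substituting, 1056*(-4) + 121*(35) = 11.
Scale by -69: particular solution (276, -2415); reduce u mod 11: (1, -15).
General solution: u = 1 + 11t, v = -15 - 96t for integer t.
18 ≤ 1 + 11t ≤ 180 gives t ∈ [2, 16], which is 15 values.

15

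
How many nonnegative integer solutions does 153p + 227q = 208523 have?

6

gcd(227, 153) = 1  (227 = 1×153 + 74, 153 = 2×74 + 5, 74 = 14×5 + 4, 5 = 1×4 + 1, 4 = 4×1).
Back-substituting, 153×(46) + 227×(-31) = 1.
Scale by 208523: one solution is (9592058, -6464213). Reduce p mod 227: (173, 802).
General: p = 173 + 227t, q = 802 - 153t.
p ≥ 0 ⇒ t ≥ 0; q ≥ 0 ⇒ t ≤ 5. So t ∈ [0, 5]: 6 solutions.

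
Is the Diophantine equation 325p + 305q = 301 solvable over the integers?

no

gcd(325, 305) = 5  (325 = 1·305 + 20, 305 = 15·20 + 5, 20 = 4·5).
5 does not divide 301 (remainder 1), so no integer solutions.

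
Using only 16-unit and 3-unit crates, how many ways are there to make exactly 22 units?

1

Need nonnegative integers with 16j + 3k = 22.
gcd(16, 3) = 1, and 16·(1) + 3·(-5) = 1.
So (j₀, k₀) = (22, -110); general j = 22 + 3t, k = -110 - 16t.
j ≥ 0 ⇒ t ≥ -7; k ≥ 0 ⇒ t ≤ -7. That's 1 value of t.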